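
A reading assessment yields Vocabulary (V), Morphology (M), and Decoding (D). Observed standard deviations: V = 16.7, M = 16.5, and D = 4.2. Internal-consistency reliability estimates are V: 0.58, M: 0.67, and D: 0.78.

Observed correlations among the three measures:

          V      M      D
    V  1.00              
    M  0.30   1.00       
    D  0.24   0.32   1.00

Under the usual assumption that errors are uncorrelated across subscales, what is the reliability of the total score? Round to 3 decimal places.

0.740

Var(V+M+D) = 16.7² + 16.5² + 4.2² + 2·[16.7·16.5·0.30 + 16.7·4.2·0.24 + 16.5·4.2·0.32] = 568.78 + 243.349 = 812.129.
With uncorrelated errors the cross-covariances are all true-score covariance, so they carry over unchanged; only the diagonal terms shrink to ρᵢσᵢ².
True-score variance = [16.7²·0.58 + 16.5²·0.67 + 4.2²·0.78] + 243.349 = 357.923 + 243.349 = 601.272.
Reliability = 601.272 / 812.129 = 0.740.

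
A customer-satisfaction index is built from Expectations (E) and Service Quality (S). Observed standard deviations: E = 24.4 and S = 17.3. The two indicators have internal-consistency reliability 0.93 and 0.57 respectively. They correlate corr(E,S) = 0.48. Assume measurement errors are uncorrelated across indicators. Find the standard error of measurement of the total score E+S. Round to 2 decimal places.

Var(total) = 894.65 + 405.235 = 1299.89.
True-score variance = 724.28 + 405.235 = 1129.52, so reliability = 0.8689.
Error variance = 1299.89 − 1129.52 = 170.37; SEM = √170.37 = 13.05.

13.05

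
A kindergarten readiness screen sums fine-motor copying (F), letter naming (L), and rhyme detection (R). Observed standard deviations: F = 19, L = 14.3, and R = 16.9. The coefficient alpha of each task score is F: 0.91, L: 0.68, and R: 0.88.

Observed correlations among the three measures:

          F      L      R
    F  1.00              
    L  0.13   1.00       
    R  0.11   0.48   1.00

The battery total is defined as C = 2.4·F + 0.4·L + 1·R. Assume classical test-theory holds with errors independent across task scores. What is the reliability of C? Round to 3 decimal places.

0.915

Var(C) = 2.4²·19² + 0.4²·14.3² + 16.9² + 2·[0.96·19·14.3·0.13 + 2.4·19·16.9·0.11 + 0.4·14.3·16.9·0.48] = 2397.69 + 330.158 = 2727.85.
Because errors are independent across components, Cov(Tᵢ,Tⱼ) = Cov(Xᵢ,Xⱼ); the off-diagonal part of the true-score variance is the same as above.
True-score variance = [2.4²·19²·0.91 + 0.4²·14.3²·0.68 + 16.9²·0.88] + 330.158 = 2165.8 + 330.158 = 2495.96.
Reliability = 2495.96 / 2727.85 = 0.915.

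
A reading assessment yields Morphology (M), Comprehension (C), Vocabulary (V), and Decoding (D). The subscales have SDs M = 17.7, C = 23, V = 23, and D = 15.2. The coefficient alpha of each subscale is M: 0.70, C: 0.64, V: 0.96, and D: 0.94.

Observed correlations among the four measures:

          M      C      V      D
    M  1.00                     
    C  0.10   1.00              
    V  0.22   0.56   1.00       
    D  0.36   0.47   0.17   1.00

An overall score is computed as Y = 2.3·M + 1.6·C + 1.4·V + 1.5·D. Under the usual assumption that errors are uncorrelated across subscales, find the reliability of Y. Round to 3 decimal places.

Var(Y) = 2.3²·17.7² + 1.6²·23² + 1.4²·23² + 1.5²·15.2² + 2·[3.68·17.7·23·0.10 + 3.22·17.7·23·0.22 + 3.45·17.7·15.2·0.36 + 2.24·23·23·0.56 + 2.4·23·15.2·0.47 + 2.1·23·15.2·0.17] = 4568.22 + 3910.17 = 8478.39.
Because errors are independent across components, Cov(Tᵢ,Tⱼ) = Cov(Xᵢ,Xⱼ); the off-diagonal part of the true-score variance is the same as above.
True-score variance = [2.3²·17.7²·0.70 + 1.6²·23²·0.64 + 1.4²·23²·0.96 + 1.5²·15.2²·0.94] + 3910.17 = 3510.84 + 3910.17 = 7421.01.
Reliability = 7421.01 / 8478.39 = 0.875.

0.875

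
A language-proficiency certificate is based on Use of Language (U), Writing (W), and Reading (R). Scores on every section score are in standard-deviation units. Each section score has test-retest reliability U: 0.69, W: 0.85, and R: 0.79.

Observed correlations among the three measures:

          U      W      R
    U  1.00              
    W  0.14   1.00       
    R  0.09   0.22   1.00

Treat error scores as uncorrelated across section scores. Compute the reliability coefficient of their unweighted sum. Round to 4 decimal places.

Var(U+W+R) = 3 + 2·[0.14 + 0.09 + 0.22] = 3 + 0.9 = 3.9.
Because errors are independent across components, Cov(Tᵢ,Tⱼ) = Cov(Xᵢ,Xⱼ); the off-diagonal part of the true-score variance is the same as above.
True-score variance = [0.69 + 0.85 + 0.79] + 0.9 = 2.33 + 0.9 = 3.23.
Reliability = 3.23 / 3.9 = 0.8282.

0.8282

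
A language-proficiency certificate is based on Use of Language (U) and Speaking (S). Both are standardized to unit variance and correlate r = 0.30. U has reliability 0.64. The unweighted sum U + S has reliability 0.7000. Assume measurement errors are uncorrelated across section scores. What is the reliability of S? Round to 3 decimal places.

0.580

Var(U+S) = 2 + 2·0.30 = 2.600.
True-score variance = ρ_U + ρ_S + 2·0.30, so 0.7000 = (0.64 + ρ_S + 0.60) / 2.600.
ρ_S = 0.7000·2.600 − 0.64 − 0.60 = 0.580.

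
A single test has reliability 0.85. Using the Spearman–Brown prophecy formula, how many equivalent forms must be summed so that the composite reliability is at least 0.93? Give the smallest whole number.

k ≥ ρ*(1−ρ₁)/(ρ₁(1−ρ*)) = 0.93·0.15 / (0.85·0.07) = 2.345.
Smallest integer k = 3.

3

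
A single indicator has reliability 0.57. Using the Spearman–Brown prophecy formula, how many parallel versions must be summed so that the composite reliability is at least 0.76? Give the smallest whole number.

3

k ≥ ρ*(1−ρ₁)/(ρ₁(1−ρ*)) = 0.76·0.43 / (0.57·0.24) = 2.389.
Smallest integer k = 3.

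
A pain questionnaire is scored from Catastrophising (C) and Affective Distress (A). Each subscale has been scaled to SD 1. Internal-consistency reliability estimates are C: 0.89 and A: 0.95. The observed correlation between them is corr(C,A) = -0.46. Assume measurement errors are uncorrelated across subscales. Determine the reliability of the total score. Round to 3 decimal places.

0.852

Var(C+A) = 2 + 2·[(-0.46)] = 2 − 0.92 = 1.08.
Under uncorrelated errors the observed covariances equal the true-score covariances, so only the own-variance terms attenuate.
True-score variance = [0.89 + 0.95] − 0.92 = 1.84 − 0.92 = 0.92.
Reliability = 0.92 / 1.08 = 0.852.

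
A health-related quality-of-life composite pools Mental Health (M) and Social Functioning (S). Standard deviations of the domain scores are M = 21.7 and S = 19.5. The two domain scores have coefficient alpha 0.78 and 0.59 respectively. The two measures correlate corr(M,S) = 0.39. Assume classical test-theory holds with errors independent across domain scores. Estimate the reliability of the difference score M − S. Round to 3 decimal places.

0.502

Var(M−S) = 21.7² + 19.5² − 2·21.7·19.5·0.39 = 851.14 − 330.057 = 521.083.
Because errors are independent across components, Cov(Tᵢ,Tⱼ) = Cov(Xᵢ,Xⱼ); the off-diagonal part of the true-score variance is the same as above.
True-score variance = [21.7²·0.78 + 19.5²·0.59] − 330.057 = 591.642 − 330.057 = 261.585.
Reliability = 261.585 / 521.083 = 0.502.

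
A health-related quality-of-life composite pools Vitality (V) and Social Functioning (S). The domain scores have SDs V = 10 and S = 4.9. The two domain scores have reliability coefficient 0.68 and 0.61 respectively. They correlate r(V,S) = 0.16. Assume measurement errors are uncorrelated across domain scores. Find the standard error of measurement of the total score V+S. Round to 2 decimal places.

Var(total) = 124.01 + 15.68 = 139.69.
True-score variance = 82.6461 + 15.68 = 98.3261, so reliability = 0.7039.
Error variance = 139.69 − 98.3261 = 41.3639; SEM = √41.3639 = 6.43.

6.43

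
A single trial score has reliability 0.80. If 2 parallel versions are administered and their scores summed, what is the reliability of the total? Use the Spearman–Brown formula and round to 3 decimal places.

ρ_k = kρ / (1 + (k−1)ρ) = 2·0.80 / (1 + 1·0.80) = 1.600 / 1.800 = 0.889.

0.889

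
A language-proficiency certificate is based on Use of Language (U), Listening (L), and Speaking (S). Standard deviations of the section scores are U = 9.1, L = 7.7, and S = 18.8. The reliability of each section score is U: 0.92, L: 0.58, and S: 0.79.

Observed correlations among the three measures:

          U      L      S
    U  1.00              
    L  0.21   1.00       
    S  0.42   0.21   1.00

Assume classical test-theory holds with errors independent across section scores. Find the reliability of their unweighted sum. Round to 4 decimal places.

Var(U+L+S) = 9.1² + 7.7² + 18.8² + 2·[9.1·7.7·0.21 + 9.1·18.8·0.42 + 7.7·18.8·0.21] = 495.54 + 233.936 = 729.476.
Because errors are independent across components, Cov(Tᵢ,Tⱼ) = Cov(Xᵢ,Xⱼ); the off-diagonal part of the true-score variance is the same as above.
True-score variance = [9.1²·0.92 + 7.7²·0.58 + 18.8²·0.79] + 233.936 = 389.791 + 233.936 = 623.727.
Reliability = 623.727 / 729.476 = 0.8550.

0.8550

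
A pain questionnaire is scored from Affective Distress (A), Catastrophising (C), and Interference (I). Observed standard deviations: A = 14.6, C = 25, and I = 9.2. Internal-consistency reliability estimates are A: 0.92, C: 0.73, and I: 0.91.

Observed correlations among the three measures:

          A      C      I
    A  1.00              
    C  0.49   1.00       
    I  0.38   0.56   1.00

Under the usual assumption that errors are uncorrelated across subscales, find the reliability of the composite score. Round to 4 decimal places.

0.8821

Var(A+C+I) = 14.6² + 25² + 9.2² + 2·[14.6·25·0.49 + 14.6·9.2·0.38 + 25·9.2·0.56] = 922.8 + 717.383 = 1640.18.
With uncorrelated errors the cross-covariances are all true-score covariance, so they carry over unchanged; only the diagonal terms shrink to ρᵢσᵢ².
True-score variance = [14.6²·0.92 + 25²·0.73 + 9.2²·0.91] + 717.383 = 729.38 + 717.383 = 1446.76.
Reliability = 1446.76 / 1640.18 = 0.8821.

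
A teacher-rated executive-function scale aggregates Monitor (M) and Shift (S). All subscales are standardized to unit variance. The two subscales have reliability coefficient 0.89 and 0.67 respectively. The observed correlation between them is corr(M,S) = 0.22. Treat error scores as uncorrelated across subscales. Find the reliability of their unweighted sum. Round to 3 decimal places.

Var(M+S) = 2 + 2·[0.22] = 2 + 0.44 = 2.44.
Under uncorrelated errors the observed covariances equal the true-score covariances, so only the own-variance terms attenuate.
True-score variance = [0.89 + 0.67] + 0.44 = 1.56 + 0.44 = 2.
Reliability = 2 / 2.44 = 0.820.

0.820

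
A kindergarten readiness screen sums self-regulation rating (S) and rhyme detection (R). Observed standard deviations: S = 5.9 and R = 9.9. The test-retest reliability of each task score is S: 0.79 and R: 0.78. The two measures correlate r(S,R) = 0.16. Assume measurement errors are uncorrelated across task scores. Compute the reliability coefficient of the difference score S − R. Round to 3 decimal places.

0.747

Var(S−R) = 5.9² + 9.9² − 2·5.9·9.9·0.16 = 132.82 − 18.6912 = 114.129.
With uncorrelated errors the cross-covariances are all true-score covariance, so they carry over unchanged; only the diagonal terms shrink to ρᵢσᵢ².
True-score variance = [5.9²·0.79 + 9.9²·0.78] − 18.6912 = 103.948 − 18.6912 = 85.2565.
Reliability = 85.2565 / 114.129 = 0.747.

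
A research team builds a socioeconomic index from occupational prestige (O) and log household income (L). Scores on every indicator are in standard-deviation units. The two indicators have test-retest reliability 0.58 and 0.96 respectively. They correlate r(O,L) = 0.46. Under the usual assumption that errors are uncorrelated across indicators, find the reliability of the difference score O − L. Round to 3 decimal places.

Var(O−L) = 1 + 1 − 2·0.46 = 2 − 0.92 = 1.08.
Because errors are independent across components, Cov(Tᵢ,Tⱼ) = Cov(Xᵢ,Xⱼ); the off-diagonal part of the true-score variance is the same as above.
True-score variance = [0.58 + 0.96] − 0.92 = 1.54 − 0.92 = 0.62.
Reliability = 0.62 / 1.08 = 0.574.

0.574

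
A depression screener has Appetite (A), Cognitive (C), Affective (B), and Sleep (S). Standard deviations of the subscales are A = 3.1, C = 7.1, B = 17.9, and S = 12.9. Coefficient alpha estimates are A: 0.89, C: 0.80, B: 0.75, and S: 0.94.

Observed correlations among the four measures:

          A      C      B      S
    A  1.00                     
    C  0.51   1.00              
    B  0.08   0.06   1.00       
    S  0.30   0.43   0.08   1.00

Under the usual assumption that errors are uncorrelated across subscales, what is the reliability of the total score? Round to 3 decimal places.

0.862

Var(A+C+B+S) = 3.1² + 7.1² + 17.9² + 12.9² + 2·[3.1·7.1·0.51 + 3.1·17.9·0.08 + 3.1·12.9·0.30 + 7.1·17.9·0.06 + 7.1·12.9·0.43 + 17.9·12.9·0.08] = 546.84 + 186.286 = 733.126.
Under uncorrelated errors the observed covariances equal the true-score covariances, so only the own-variance terms attenuate.
True-score variance = [3.1²·0.89 + 7.1²·0.80 + 17.9²·0.75 + 12.9²·0.94] + 186.286 = 445.614 + 186.286 = 631.9.
Reliability = 631.9 / 733.126 = 0.862.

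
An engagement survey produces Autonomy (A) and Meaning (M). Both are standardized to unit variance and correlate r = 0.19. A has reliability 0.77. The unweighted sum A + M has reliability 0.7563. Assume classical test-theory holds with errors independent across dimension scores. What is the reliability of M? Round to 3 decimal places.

0.650

Var(A+M) = 2 + 2·0.19 = 2.380.
True-score variance = ρ_A + ρ_M + 2·0.19, so 0.7563 = (0.77 + ρ_M + 0.38) / 2.380.
ρ_M = 0.7563·2.380 − 0.77 − 0.38 = 0.650.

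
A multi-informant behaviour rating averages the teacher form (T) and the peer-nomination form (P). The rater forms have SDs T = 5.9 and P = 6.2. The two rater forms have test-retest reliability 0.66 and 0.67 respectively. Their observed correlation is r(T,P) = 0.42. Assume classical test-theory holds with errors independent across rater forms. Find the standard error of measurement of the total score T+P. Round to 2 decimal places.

4.95

Var(total) = 73.25 + 30.7272 = 103.977.
True-score variance = 48.7294 + 30.7272 = 79.4566, so reliability = 0.7642.
Error variance = 103.977 − 79.4566 = 24.5206; SEM = √24.5206 = 4.95.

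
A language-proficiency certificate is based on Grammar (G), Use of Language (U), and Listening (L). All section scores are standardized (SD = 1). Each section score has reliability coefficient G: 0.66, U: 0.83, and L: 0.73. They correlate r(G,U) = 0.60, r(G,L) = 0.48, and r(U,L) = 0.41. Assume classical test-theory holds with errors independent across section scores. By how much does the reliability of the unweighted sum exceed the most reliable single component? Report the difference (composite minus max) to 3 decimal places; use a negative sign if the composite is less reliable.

Var(sum) = 3 + 2.98 = 5.98; true-score variance = 2.22 + 2.98 = 5.2; composite reliability = 0.8696.
Max component reliability = 0.8300.
Difference = 0.8696 − 0.8300 = 0.040.

0.040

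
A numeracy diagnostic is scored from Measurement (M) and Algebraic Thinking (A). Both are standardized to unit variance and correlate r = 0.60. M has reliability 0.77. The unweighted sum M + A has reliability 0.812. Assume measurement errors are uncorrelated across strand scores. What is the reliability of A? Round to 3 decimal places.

Var(M+A) = 2 + 2·0.60 = 3.200.
True-score variance = ρ_M + ρ_A + 2·0.60, so 0.812 = (0.77 + ρ_A + 1.20) / 3.200.
ρ_A = 0.812·3.200 − 0.77 − 1.20 = 0.628.

0.628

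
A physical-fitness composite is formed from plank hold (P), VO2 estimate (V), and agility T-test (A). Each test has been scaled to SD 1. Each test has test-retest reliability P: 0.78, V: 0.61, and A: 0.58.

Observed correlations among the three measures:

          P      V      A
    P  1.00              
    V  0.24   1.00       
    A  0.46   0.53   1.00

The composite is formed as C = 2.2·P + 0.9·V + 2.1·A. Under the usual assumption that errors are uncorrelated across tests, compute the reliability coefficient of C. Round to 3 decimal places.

Var(C) = 2.2² + 0.9² + 2.1² + 2·[1.98·0.24 + 4.62·0.46 + 1.89·0.53] = 10.06 + 7.2042 = 17.2642.
With uncorrelated errors the cross-covariances are all true-score covariance, so they carry over unchanged; only the diagonal terms shrink to ρᵢσᵢ².
True-score variance = [2.2²·0.78 + 0.9²·0.61 + 2.1²·0.58] + 7.2042 = 6.8271 + 7.2042 = 14.0313.
Reliability = 14.0313 / 17.2642 = 0.813.

0.813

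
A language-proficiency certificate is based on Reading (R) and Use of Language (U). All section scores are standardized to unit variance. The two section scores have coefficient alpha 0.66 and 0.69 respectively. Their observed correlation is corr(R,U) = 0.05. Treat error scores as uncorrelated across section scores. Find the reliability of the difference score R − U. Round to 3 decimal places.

Var(R−U) = 1 + 1 − 2·0.05 = 2 − 0.1 = 1.9.
Because errors are independent across components, Cov(Tᵢ,Tⱼ) = Cov(Xᵢ,Xⱼ); the off-diagonal part of the true-score variance is the same as above.
True-score variance = [0.66 + 0.69] − 0.1 = 1.35 − 0.1 = 1.25.
Reliability = 1.25 / 1.9 = 0.658.

0.658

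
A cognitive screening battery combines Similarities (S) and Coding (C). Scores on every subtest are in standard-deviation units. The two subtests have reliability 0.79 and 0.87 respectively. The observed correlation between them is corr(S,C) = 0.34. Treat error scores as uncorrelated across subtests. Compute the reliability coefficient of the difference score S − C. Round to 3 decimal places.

0.742

Var(S−C) = 1 + 1 − 2·0.34 = 2 − 0.68 = 1.32.
Under uncorrelated errors the observed covariances equal the true-score covariances, so only the own-variance terms attenuate.
True-score variance = [0.79 + 0.87] − 0.68 = 1.66 − 0.68 = 0.98.
Reliability = 0.98 / 1.32 = 0.742.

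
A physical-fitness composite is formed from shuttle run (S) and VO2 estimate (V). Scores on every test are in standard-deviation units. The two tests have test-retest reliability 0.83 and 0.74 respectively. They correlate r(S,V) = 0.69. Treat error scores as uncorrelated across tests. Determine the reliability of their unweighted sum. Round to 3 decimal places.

Var(S+V) = 2 + 2·[0.69] = 2 + 1.38 = 3.38.
Because errors are independent across components, Cov(Tᵢ,Tⱼ) = Cov(Xᵢ,Xⱼ); the off-diagonal part of the true-score variance is the same as above.
True-score variance = [0.83 + 0.74] + 1.38 = 1.57 + 1.38 = 2.95.
Reliability = 2.95 / 3.38 = 0.873.

0.873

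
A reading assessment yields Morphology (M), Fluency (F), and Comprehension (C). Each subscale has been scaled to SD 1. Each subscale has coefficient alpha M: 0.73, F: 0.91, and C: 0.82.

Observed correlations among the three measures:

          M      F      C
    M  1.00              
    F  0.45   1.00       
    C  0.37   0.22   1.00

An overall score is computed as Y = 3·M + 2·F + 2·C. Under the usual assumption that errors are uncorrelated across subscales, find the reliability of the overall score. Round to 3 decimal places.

Var(Y) = 3² + 2² + 2² + 2·[6·0.45 + 6·0.37 + 4·0.22] = 17 + 11.6 = 28.6.
Under uncorrelated errors the observed covariances equal the true-score covariances, so only the own-variance terms attenuate.
True-score variance = [3²·0.73 + 2²·0.91 + 2²·0.82] + 11.6 = 13.49 + 11.6 = 25.09.
Reliability = 25.09 / 28.6 = 0.877.

0.877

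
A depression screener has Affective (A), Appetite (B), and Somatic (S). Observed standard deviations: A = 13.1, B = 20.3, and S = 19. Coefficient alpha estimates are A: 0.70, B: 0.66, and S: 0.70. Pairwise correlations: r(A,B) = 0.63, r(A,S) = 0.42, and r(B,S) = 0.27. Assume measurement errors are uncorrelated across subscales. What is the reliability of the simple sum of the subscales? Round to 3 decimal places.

Var(A+B+S) = 13.1² + 20.3² + 19² + 2·[13.1·20.3·0.63 + 13.1·19·0.42 + 20.3·19·0.27] = 944.7 + 752.426 = 1697.13.
With uncorrelated errors the cross-covariances are all true-score covariance, so they carry over unchanged; only the diagonal terms shrink to ρᵢσᵢ².
True-score variance = [13.1²·0.70 + 20.3²·0.66 + 19²·0.70] + 752.426 = 644.806 + 752.426 = 1397.23.
Reliability = 1397.23 / 1697.13 = 0.823.

0.823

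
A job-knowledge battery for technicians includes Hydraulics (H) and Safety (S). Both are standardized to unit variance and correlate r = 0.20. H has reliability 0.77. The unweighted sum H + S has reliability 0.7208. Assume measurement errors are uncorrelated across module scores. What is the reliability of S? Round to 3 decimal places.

Var(H+S) = 2 + 2·0.20 = 2.400.
True-score variance = ρ_H + ρ_S + 2·0.20, so 0.7208 = (0.77 + ρ_S + 0.40) / 2.400.
ρ_S = 0.7208·2.400 − 0.77 − 0.40 = 0.560.

0.560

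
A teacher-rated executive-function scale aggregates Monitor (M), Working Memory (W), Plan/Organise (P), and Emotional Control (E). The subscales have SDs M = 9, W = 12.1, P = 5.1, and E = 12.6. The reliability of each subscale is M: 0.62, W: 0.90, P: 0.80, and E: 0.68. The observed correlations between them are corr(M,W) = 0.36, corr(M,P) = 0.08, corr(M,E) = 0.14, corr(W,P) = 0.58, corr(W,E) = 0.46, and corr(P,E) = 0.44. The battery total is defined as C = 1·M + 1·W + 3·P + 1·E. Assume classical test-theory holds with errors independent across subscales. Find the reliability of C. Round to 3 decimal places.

Var(C) = 9² + 12.1² + 3²·5.1² + 12.6² + 2·[9·12.1·0.36 + 3·9·5.1·0.08 + 9·12.6·0.14 + 3·12.1·5.1·0.58 + 12.1·12.6·0.46 + 3·5.1·12.6·0.44] = 620.26 + 656.852 = 1277.11.
Under uncorrelated errors the observed covariances equal the true-score covariances, so only the own-variance terms attenuate.
True-score variance = [9²·0.62 + 12.1²·0.90 + 3²·5.1²·0.80 + 12.6²·0.68] + 656.852 = 477.218 + 656.852 = 1134.07.
Reliability = 1134.07 / 1277.11 = 0.888.

0.888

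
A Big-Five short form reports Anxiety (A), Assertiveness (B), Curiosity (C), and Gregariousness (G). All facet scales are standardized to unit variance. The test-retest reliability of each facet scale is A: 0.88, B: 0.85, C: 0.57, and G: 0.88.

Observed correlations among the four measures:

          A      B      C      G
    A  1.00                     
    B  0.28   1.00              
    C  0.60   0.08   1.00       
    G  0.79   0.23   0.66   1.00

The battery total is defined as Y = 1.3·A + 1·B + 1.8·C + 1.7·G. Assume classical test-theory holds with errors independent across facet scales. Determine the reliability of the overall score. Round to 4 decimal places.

0.9001

Var(Y) = 1.3² + 1 + 1.8² + 1.7² + 2·[1.3·0.28 + 2.34·0.60 + 2.21·0.79 + 1.8·0.08 + 1.7·0.23 + 3.06·0.66] = 8.82 + 12.137 = 20.957.
With uncorrelated errors the cross-covariances are all true-score covariance, so they carry over unchanged; only the diagonal terms shrink to ρᵢσᵢ².
True-score variance = [1.3²·0.88 + 0.85 + 1.8²·0.57 + 1.7²·0.88] + 12.137 = 6.7272 + 12.137 = 18.8642.
Reliability = 18.8642 / 20.957 = 0.9001.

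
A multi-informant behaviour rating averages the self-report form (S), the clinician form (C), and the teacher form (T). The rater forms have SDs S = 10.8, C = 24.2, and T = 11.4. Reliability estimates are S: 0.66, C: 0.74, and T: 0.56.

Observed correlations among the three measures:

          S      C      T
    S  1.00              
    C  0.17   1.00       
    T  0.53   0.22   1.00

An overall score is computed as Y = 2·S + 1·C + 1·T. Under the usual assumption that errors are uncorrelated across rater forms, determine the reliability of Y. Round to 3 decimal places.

0.789

Var(Y) = 2²·10.8² + 24.2² + 11.4² + 2·[2·10.8·24.2·0.17 + 2·10.8·11.4·0.53 + 24.2·11.4·0.22] = 1182.16 + 560.126 = 1742.29.
Because errors are independent across components, Cov(Tᵢ,Tⱼ) = Cov(Xᵢ,Xⱼ); the off-diagonal part of the true-score variance is the same as above.
True-score variance = [2²·10.8²·0.66 + 24.2²·0.74 + 11.4²·0.56] + 560.126 = 814.081 + 560.126 = 1374.21.
Reliability = 1374.21 / 1742.29 = 0.789.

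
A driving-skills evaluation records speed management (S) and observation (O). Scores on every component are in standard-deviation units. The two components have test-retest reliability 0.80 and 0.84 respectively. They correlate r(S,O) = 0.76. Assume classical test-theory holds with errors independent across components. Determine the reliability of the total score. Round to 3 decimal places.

0.898

Var(S+O) = 2 + 2·[0.76] = 2 + 1.52 = 3.52.
Because errors are independent across components, Cov(Tᵢ,Tⱼ) = Cov(Xᵢ,Xⱼ); the off-diagonal part of the true-score variance is the same as above.
True-score variance = [0.80 + 0.84] + 1.52 = 1.64 + 1.52 = 3.16.
Reliability = 3.16 / 3.52 = 0.898.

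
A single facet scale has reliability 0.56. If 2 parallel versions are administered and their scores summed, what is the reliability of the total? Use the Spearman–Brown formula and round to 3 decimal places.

0.718

ρ_k = kρ / (1 + (k−1)ρ) = 2·0.56 / (1 + 1·0.56) = 1.120 / 1.560 = 0.718.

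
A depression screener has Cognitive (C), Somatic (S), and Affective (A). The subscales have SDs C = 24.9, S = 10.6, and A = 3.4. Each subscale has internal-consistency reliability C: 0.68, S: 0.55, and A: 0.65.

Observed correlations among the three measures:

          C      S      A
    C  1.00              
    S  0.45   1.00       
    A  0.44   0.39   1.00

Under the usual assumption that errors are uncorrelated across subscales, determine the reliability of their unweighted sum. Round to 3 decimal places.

0.767

Var(C+S+A) = 24.9² + 10.6² + 3.4² + 2·[24.9·10.6·0.45 + 24.9·3.4·0.44 + 10.6·3.4·0.39] = 743.93 + 340.158 = 1084.09.
Under uncorrelated errors the observed covariances equal the true-score covariances, so only the own-variance terms attenuate.
True-score variance = [24.9²·0.68 + 10.6²·0.55 + 3.4²·0.65] + 340.158 = 490.919 + 340.158 = 831.077.
Reliability = 831.077 / 1084.09 = 0.767.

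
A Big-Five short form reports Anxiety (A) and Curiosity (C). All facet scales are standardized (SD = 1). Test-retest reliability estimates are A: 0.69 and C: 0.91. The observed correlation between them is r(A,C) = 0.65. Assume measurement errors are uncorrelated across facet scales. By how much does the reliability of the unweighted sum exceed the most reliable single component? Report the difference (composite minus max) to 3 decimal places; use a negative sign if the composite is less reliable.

Var(sum) = 2 + 1.3 = 3.3; true-score variance = 1.6 + 1.3 = 2.9; composite reliability = 0.8788.
Max component reliability = 0.9100.
Difference = 0.8788 − 0.9100 = -0.031.

-0.031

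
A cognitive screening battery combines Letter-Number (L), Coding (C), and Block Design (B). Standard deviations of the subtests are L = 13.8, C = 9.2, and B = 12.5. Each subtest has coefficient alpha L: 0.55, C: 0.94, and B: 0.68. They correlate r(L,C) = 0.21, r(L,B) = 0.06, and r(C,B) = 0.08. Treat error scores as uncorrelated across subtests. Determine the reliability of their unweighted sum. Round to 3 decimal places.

Var(L+C+B) = 13.8² + 9.2² + 12.5² + 2·[13.8·9.2·0.21 + 13.8·12.5·0.06 + 9.2·12.5·0.08] = 431.33 + 92.4232 = 523.753.
Under uncorrelated errors the observed covariances equal the true-score covariances, so only the own-variance terms attenuate.
True-score variance = [13.8²·0.55 + 9.2²·0.94 + 12.5²·0.68] + 92.4232 = 290.554 + 92.4232 = 382.977.
Reliability = 382.977 / 523.753 = 0.731.

0.731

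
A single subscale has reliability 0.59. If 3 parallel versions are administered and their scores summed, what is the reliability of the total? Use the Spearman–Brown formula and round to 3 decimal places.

ρ_k = kρ / (1 + (k−1)ρ) = 3·0.59 / (1 + 2·0.59) = 1.770 / 2.180 = 0.812.

0.812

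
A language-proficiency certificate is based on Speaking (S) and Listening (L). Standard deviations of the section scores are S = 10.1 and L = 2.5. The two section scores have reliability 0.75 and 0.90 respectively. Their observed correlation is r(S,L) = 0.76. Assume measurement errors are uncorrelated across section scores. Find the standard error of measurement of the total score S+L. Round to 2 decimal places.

Var(total) = 108.26 + 38.38 = 146.64.
True-score variance = 82.1325 + 38.38 = 120.512, so reliability = 0.8218.
Error variance = 146.64 − 120.512 = 26.1275; SEM = √26.1275 = 5.11.

5.11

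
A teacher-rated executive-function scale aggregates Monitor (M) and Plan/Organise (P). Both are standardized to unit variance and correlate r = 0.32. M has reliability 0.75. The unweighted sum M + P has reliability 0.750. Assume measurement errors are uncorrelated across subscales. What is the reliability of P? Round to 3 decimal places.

Var(M+P) = 2 + 2·0.32 = 2.640.
True-score variance = ρ_M + ρ_P + 2·0.32, so 0.750 = (0.75 + ρ_P + 0.64) / 2.640.
ρ_P = 0.750·2.640 − 0.75 − 0.64 = 0.590.

0.590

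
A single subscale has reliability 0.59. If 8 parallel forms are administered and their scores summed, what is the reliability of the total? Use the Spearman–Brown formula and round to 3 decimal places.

0.920

ρ_k = kρ / (1 + (k−1)ρ) = 8·0.59 / (1 + 7·0.59) = 4.720 / 5.130 = 0.920.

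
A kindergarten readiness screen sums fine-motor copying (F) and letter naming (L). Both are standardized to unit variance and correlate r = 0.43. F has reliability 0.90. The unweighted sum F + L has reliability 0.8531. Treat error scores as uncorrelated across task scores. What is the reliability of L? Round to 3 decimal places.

Var(F+L) = 2 + 2·0.43 = 2.860.
True-score variance = ρ_F + ρ_L + 2·0.43, so 0.8531 = (0.90 + ρ_L + 0.86) / 2.860.
ρ_L = 0.8531·2.860 − 0.90 − 0.86 = 0.680.

0.680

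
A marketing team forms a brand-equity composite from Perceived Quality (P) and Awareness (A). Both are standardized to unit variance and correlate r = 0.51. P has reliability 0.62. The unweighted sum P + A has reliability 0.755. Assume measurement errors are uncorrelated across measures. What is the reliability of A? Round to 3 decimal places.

Var(P+A) = 2 + 2·0.51 = 3.020.
True-score variance = ρ_P + ρ_A + 2·0.51, so 0.755 = (0.62 + ρ_A + 1.02) / 3.020.
ρ_A = 0.755·3.020 − 0.62 − 1.02 = 0.640.

0.640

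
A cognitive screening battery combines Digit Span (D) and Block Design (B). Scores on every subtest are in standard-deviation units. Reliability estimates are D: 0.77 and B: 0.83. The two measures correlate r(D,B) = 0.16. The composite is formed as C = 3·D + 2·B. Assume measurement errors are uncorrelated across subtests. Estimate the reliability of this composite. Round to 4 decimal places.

Var(C) = 3² + 2² + 2·[6·0.16] = 13 + 1.92 = 14.92.
Because errors are independent across components, Cov(Tᵢ,Tⱼ) = Cov(Xᵢ,Xⱼ); the off-diagonal part of the true-score variance is the same as above.
True-score variance = [3²·0.77 + 2²·0.83] + 1.92 = 10.25 + 1.92 = 12.17.
Reliability = 12.17 / 14.92 = 0.8157.

0.8157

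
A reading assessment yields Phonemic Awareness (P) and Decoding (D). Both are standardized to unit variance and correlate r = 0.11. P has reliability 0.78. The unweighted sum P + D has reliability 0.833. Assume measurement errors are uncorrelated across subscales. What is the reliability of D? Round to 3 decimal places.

Var(P+D) = 2 + 2·0.11 = 2.220.
True-score variance = ρ_P + ρ_D + 2·0.11, so 0.833 = (0.78 + ρ_D + 0.22) / 2.220.
ρ_D = 0.833·2.220 − 0.78 − 0.22 = 0.849.

0.849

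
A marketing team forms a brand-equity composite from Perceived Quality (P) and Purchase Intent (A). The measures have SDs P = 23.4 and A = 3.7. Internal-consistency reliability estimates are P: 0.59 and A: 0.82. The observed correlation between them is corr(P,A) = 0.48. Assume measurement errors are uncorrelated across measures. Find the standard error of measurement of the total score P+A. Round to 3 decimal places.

Var(total) = 561.25 + 83.1168 = 644.367.
True-score variance = 334.286 + 83.1168 = 417.403, so reliability = 0.6478.
Error variance = 644.367 − 417.403 = 226.964; SEM = √226.964 = 15.065.

15.065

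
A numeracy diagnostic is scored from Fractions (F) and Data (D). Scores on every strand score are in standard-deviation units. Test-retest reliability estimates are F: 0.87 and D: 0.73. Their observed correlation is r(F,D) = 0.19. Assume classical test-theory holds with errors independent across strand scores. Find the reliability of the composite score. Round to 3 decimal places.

Var(F+D) = 2 + 2·[0.19] = 2 + 0.38 = 2.38.
With uncorrelated errors the cross-covariances are all true-score covariance, so they carry over unchanged; only the diagonal terms shrink to ρᵢσᵢ².
True-score variance = [0.87 + 0.73] + 0.38 = 1.6 + 0.38 = 1.98.
Reliability = 1.98 / 2.38 = 0.832.

0.832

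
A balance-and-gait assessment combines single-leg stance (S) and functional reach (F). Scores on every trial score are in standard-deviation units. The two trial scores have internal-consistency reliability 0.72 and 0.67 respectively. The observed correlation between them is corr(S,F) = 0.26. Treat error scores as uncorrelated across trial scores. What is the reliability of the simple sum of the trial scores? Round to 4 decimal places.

0.7579

Var(S+F) = 2 + 2·[0.26] = 2 + 0.52 = 2.52.
With uncorrelated errors the cross-covariances are all true-score covariance, so they carry over unchanged; only the diagonal terms shrink to ρᵢσᵢ².
True-score variance = [0.72 + 0.67] + 0.52 = 1.39 + 0.52 = 1.91.
Reliability = 1.91 / 2.52 = 0.7579.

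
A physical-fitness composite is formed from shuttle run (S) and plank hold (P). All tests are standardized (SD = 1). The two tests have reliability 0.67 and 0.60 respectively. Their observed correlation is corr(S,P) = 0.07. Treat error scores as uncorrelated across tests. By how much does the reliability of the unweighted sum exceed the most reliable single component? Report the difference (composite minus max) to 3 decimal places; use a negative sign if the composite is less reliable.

-0.011

Var(sum) = 2 + 0.14 = 2.14; true-score variance = 1.27 + 0.14 = 1.41; composite reliability = 0.6589.
Max component reliability = 0.6700.
Difference = 0.6589 − 0.6700 = -0.011.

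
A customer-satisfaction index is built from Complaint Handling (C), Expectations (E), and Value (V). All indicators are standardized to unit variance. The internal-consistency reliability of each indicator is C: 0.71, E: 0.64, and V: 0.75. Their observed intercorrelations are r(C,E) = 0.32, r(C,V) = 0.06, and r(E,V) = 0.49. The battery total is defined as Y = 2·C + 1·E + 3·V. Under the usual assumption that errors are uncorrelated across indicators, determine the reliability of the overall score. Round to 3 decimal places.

0.801

Var(Y) = 2² + 1 + 3² + 2·[2·0.32 + 6·0.06 + 3·0.49] = 14 + 4.94 = 18.94.
Because errors are independent across components, Cov(Tᵢ,Tⱼ) = Cov(Xᵢ,Xⱼ); the off-diagonal part of the true-score variance is the same as above.
True-score variance = [2²·0.71 + 0.64 + 3²·0.75] + 4.94 = 10.23 + 4.94 = 15.17.
Reliability = 15.17 / 18.94 = 0.801.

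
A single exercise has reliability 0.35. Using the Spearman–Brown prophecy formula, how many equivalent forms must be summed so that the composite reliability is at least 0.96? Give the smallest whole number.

45

k ≥ ρ*(1−ρ₁)/(ρ₁(1−ρ*)) = 0.96·0.65 / (0.35·0.04) = 44.571.
Smallest integer k = 45.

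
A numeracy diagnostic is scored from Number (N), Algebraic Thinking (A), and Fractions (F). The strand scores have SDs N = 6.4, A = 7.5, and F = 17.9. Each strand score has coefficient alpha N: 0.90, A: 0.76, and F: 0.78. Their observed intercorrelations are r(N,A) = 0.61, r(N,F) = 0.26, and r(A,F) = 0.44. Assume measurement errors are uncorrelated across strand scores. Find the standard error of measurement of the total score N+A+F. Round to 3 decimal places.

9.385

Var(total) = 417.62 + 236.271 = 653.891.
True-score variance = 329.534 + 236.271 = 565.805, so reliability = 0.8653.
Error variance = 653.891 − 565.805 = 88.0862; SEM = √88.0862 = 9.385.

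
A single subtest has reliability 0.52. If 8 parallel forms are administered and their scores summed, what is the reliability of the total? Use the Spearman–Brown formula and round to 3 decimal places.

ρ_k = kρ / (1 + (k−1)ρ) = 8·0.52 / (1 + 7·0.52) = 4.160 / 4.640 = 0.897.

0.897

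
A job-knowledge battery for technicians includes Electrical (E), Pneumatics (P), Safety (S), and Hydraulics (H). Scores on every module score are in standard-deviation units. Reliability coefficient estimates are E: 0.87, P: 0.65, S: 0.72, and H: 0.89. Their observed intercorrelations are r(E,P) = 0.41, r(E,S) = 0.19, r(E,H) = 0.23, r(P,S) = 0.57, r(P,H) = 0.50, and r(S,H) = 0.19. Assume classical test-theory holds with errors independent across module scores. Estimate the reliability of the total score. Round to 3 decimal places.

Var(E+P+S+H) = 4 + 2·[0.41 + 0.19 + 0.23 + 0.57 + 0.50 + 0.19] = 4 + 4.18 = 8.18.
Under uncorrelated errors the observed covariances equal the true-score covariances, so only the own-variance terms attenuate.
True-score variance = [0.87 + 0.65 + 0.72 + 0.89] + 4.18 = 3.13 + 4.18 = 7.31.
Reliability = 7.31 / 8.18 = 0.894.

0.894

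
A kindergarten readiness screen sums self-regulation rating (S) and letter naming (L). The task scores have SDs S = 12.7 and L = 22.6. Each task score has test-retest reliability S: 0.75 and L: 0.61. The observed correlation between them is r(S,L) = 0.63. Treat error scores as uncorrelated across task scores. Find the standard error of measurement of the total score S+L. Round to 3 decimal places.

15.476

Var(total) = 672.05 + 361.645 = 1033.7.
True-score variance = 432.531 + 361.645 = 794.176, so reliability = 0.7683.
Error variance = 1033.7 − 794.176 = 239.519; SEM = √239.519 = 15.476.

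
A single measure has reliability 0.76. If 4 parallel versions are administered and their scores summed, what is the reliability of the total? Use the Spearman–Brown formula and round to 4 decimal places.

ρ_k = kρ / (1 + (k−1)ρ) = 4·0.76 / (1 + 3·0.76) = 3.040 / 3.280 = 0.9268.

0.9268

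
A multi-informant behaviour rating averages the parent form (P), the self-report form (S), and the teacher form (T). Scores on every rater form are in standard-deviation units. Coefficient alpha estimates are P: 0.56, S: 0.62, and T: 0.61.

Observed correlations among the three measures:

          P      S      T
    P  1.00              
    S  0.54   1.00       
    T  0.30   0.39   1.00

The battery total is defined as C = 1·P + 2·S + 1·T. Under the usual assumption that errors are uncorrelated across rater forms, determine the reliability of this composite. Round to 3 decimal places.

0.772

Var(C) = 1 + 2² + 1 + 2·[2·0.54 + 0.30 + 2·0.39] = 6 + 4.32 = 10.32.
With uncorrelated errors the cross-covariances are all true-score covariance, so they carry over unchanged; only the diagonal terms shrink to ρᵢσᵢ².
True-score variance = [0.56 + 2²·0.62 + 0.61] + 4.32 = 3.65 + 4.32 = 7.97.
Reliability = 7.97 / 10.32 = 0.772.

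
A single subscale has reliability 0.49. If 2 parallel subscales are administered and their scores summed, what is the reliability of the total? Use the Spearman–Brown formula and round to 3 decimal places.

ρ_k = kρ / (1 + (k−1)ρ) = 2·0.49 / (1 + 1·0.49) = 0.980 / 1.490 = 0.658.

0.658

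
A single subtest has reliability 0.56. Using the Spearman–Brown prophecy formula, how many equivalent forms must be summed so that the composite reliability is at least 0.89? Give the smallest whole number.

k ≥ ρ*(1−ρ₁)/(ρ₁(1−ρ*)) = 0.89·0.44 / (0.56·0.11) = 6.357.
Smallest integer k = 7.

7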